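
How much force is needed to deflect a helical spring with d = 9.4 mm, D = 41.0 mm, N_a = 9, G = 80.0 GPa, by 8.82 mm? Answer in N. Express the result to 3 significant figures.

k = Gd⁴/(8D³N_a) = (80.0×10³)(9.4⁴)/(8·41.0³·9) = 125.87 N/mm
F = k·δ = 125.87 × 8.82 = 1110.2 N

1110 N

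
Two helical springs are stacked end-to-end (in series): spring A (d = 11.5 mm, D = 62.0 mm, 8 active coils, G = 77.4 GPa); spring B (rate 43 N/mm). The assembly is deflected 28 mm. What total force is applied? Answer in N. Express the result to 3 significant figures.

811 N

k_A = Gd⁴/(8D³N_a) = (77.4×10³)(11.5⁴)/(8·62.0³·8) = 88.752 N/mm
Series: 1/k_eq = 1/88.752 + 1/43 = 0.034523; k_eq = 28.966 N/mm
F = k_eq·δ = 28.966·28 = 811.05 N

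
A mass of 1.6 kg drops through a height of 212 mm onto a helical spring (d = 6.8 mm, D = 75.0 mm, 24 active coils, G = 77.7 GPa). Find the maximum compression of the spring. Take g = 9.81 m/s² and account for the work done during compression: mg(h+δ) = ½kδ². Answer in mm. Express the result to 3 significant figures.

k = Gd⁴/(8D³N_a) = (77.7×10³)(6.8⁴)/(8·75.0³·24) = 2.051 N/mm
W = mg = 1.6 × 9.81 = 15.696 N
½kδ² − Wδ − Wh = 0 → δ = (W + √(W² + 2kWh))/k
δ = (15.696 + √(246.36 + 13649.8))/2.051 = (15.696 + 117.88)/2.051 = 65.127 mm

65.1 mm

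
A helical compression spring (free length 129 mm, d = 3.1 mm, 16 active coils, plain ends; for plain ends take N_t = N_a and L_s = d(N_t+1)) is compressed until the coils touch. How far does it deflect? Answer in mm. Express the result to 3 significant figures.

N_t = 16; L_s = 3.1·17 = 52.7 mm
δ_solid = L₀ − L_s = 129 − 52.7 = 76.3 mm

76.3 mm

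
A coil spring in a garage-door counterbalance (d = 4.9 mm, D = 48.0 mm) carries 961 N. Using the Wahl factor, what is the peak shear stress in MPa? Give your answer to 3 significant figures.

Spring index C = D/d = 48.0/4.9 = 9.7959
K_W = (4C−1)/(4C−4) + 0.615/C = 38.184/35.184 + 0.0628 = 1.1480
τ₀ = 8FD/(πd³) = 8·961·48.0/(π·4.9³) = 369024/369.61 = 998.43 MPa
τ_max = K·τ₀ = 1.1480 × 998.43 = 1146.2 MPa

1150 MPa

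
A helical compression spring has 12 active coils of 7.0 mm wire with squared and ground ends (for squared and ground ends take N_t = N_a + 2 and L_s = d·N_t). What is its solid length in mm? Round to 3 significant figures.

squared and ground ends: N_t = N_a + 2 = 12 + 2 = 14
L_s = d·N_t = 7.0 × 14 = 98 mm

98.0 mm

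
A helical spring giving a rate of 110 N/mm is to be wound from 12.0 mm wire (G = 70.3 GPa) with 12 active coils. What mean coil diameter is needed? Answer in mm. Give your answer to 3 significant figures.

D = (Gd⁴/(8N_a·k))^(1/3) = (70.3×10³·12.0⁴/(8·12·110))^(1/3)
  = (138044)^(1/3) = 51.6819 mm

51.7 mm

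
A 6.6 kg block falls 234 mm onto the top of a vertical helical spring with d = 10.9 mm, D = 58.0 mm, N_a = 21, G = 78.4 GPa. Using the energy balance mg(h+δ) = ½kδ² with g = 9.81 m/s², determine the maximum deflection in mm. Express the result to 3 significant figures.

31.9 mm

k = Gd⁴/(8D³N_a) = (78.4×10³)(10.9⁴)/(8·58.0³·21) = 33.762 N/mm
W = mg = 6.6 × 9.81 = 64.746 N
½kδ² − Wδ − Wh = 0 → δ = (W + √(W² + 2kWh))/k
δ = (64.746 + √(4192 + 1.02303e+06))/33.762 = (64.746 + 1013.5)/33.762 = 31.937 mm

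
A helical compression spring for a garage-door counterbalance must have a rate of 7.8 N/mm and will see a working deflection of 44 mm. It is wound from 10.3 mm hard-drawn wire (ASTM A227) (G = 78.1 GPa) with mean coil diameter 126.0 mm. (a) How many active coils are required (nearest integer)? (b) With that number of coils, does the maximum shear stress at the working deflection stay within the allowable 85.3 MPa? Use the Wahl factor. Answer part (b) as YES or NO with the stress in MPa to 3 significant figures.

N_a = Gd⁴/(8D³k) = (78.1×10³)(10.3⁴)/(8·126.0³·7.8) = 7.042 → N_a = 7
Actual rate k = Gd⁴/(8D³·7) = 7.8469 N/mm
Working load F = kδ = 7.8469·44 = 345.27 N
C = 126.0/10.3 = 12.2330; K_W = (4C−1)/(4C−4)+0.615/C = 1.1170
τ_max = K_W·8FD/(πd³) = 1.1170·101.38 = 113.25 MPa
τ_max > 85.3 MPa → exceeds allowable

(a) 7 coils; (b) NO, τ_max = 113 MPa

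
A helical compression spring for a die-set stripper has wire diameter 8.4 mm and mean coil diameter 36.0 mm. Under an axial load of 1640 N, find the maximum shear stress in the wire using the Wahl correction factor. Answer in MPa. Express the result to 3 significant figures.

Spring index C = D/d = 36.0/8.4 = 4.2857
K_W = (4C−1)/(4C−4) + 0.615/C = 16.143/13.143 + 0.1435 = 1.3718
τ₀ = 8FD/(πd³) = 8·1640·36.0/(π·8.4³) = 472320/1862 = 253.66 MPa
τ_max = K·τ₀ = 1.3718 × 253.66 = 347.96 MPa

348 MPa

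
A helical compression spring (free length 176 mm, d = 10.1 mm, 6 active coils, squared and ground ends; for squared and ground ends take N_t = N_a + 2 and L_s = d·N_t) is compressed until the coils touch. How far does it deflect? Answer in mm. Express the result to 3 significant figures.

95.2 mm

N_t = 8; L_s = 10.1·8 = 80.8 mm
δ_solid = L₀ − L_s = 176 − 80.8 = 95.2 mm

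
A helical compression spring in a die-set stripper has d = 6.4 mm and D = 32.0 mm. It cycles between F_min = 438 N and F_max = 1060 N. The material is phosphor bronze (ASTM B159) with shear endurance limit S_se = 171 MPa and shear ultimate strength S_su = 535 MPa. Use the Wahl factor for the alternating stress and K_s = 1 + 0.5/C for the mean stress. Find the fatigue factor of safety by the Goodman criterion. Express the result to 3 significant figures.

0.820

C = D/d = 32.0/6.4 = 5.0000; K_W = (4C−1)/(4C−4)+0.615/C = 1.3105; K_s = 1+0.5/C = 1.1000
F_a = (F_max−F_min)/2 = 311 N; F_m = (F_max+F_min)/2 = 749 N
τ_a = K_W·8F_aD/(πd³) = 1.3105 × 96.674 = 126.69 MPa
τ_m = K_s·8F_mD/(πd³) = 1.1000 × 232.83 = 256.11 MPa
Goodman: 1/n_f = τ_a/S_se + τ_m/S_su = 126.69/171 + 256.11/535 = 0.74089 + 0.47871 = 1.2196
n_f = 1/1.2196 = 0.8199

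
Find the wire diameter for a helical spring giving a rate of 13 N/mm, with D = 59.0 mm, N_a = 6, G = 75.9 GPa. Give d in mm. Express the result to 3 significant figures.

d = (8D³N_a·k / G)^(1/4) = (8·59.0³·6·13 / (75.9×10³))^0.25
  = (1688.5)^0.25 = 6.4102 mm

6.41 mm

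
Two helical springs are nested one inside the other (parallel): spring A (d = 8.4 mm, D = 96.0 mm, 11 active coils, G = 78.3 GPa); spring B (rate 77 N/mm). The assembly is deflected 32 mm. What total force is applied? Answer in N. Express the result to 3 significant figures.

2620 N

k_A = Gd⁴/(8D³N_a) = (78.3×10³)(8.4⁴)/(8·96.0³·11) = 5.0071 N/mm
Parallel: k_eq = 5.0071 + 77 = 82.007 N/mm
F = k_eq·δ = 82.007·32 = 2624.2 N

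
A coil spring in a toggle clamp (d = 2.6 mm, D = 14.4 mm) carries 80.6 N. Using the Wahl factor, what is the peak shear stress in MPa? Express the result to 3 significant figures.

Spring index C = D/d = 14.4/2.6 = 5.5385
K_W = (4C−1)/(4C−4) + 0.615/C = 21.154/18.154 + 0.1110 = 1.2763
τ₀ = 8FD/(πd³) = 8·80.6·14.4/(π·2.6³) = 9285.12/55.217 = 168.16 MPa
τ_max = K·τ₀ = 1.2763 × 168.16 = 214.62 MPa

215 MPa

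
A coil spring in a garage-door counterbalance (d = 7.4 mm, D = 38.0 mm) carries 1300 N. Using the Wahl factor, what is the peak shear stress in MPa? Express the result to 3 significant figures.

404 MPa

Spring index C = D/d = 38.0/7.4 = 5.1351
K_W = (4C−1)/(4C−4) + 0.615/C = 19.541/16.541 + 0.1198 = 1.3011
τ₀ = 8FD/(πd³) = 8·1300·38.0/(π·7.4³) = 395200/1273 = 310.44 MPa
τ_max = K·τ₀ = 1.3011 × 310.44 = 403.92 MPa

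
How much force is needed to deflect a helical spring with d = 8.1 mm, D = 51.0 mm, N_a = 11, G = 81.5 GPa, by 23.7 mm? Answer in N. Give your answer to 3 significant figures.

k = Gd⁴/(8D³N_a) = (81.5×10³)(8.1⁴)/(8·51.0³·11) = 30.054 N/mm
F = k·δ = 30.054 × 23.7 = 712.28 N

712 N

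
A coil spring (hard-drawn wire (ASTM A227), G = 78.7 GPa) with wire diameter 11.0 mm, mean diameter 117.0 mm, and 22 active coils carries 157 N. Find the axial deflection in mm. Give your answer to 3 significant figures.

38.4 mm

k = Gd⁴/(8D³N_a) = (78.7×10³)(11.0⁴)/(8·117.0³·22) = 4.0877 N/mm
δ = F/k = 157 / 4.0877 = 38.408 mm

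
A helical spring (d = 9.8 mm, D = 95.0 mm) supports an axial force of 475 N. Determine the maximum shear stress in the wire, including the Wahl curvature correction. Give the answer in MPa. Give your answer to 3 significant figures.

140 MPa

Spring index C = D/d = 95.0/9.8 = 9.6939
K_W = (4C−1)/(4C−4) + 0.615/C = 37.776/34.776 + 0.0634 = 1.1497
τ₀ = 8FD/(πd³) = 8·475·95.0/(π·9.8³) = 361000/2956.8 = 122.09 MPa
τ_max = K·τ₀ = 1.1497 × 122.09 = 140.37 MPa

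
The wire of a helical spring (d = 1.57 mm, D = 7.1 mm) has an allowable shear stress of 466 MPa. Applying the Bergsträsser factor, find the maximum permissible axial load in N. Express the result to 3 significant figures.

C = D/d = 7.1/1.57 = 4.5223
K_B = (4C+2)/(4C−3) = 20.089/15.089 = 1.3314
τ_max = K·8FD/(πd³) → F_max = τ_allow·πd³/(8DK)
F_max = 466·π·1.57³/(8·7.1·1.3314) = 5665.5/75.621 = 74.919 N

74.9 N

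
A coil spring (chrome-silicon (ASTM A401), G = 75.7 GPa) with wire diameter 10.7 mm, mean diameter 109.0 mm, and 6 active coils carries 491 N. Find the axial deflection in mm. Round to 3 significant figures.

k = Gd⁴/(8D³N_a) = (75.7×10³)(10.7⁴)/(8·109.0³·6) = 15.963 N/mm
δ = F/k = 491 / 15.963 = 30.759 mm

30.8 mm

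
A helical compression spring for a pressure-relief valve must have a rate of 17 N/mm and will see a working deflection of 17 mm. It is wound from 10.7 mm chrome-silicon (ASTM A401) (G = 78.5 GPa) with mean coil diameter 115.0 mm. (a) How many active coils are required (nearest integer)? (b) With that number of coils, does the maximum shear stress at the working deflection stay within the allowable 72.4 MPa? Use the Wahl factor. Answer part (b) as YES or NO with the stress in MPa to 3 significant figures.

(a) 5 coils; (b) NO, τ_max = 78.0 MPa

N_a = Gd⁴/(8D³k) = (78.5×10³)(10.7⁴)/(8·115.0³·17) = 4.975 → N_a = 5
Actual rate k = Gd⁴/(8D³·5) = 16.914 N/mm
Working load F = kδ = 16.914·17 = 287.54 N
C = 115.0/10.7 = 10.7477; K_W = (4C−1)/(4C−4)+0.615/C = 1.1342
τ_max = K_W·8FD/(πd³) = 1.1342·68.736 = 77.958 MPa
τ_max > 72.4 MPa → exceeds allowable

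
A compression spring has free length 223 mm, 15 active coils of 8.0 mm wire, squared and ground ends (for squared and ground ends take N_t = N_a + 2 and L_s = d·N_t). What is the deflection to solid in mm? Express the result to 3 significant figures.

N_t = 17; L_s = 8.0·17 = 136 mm
δ_solid = L₀ − L_s = 223 − 136 = 87 mm

87.0 mm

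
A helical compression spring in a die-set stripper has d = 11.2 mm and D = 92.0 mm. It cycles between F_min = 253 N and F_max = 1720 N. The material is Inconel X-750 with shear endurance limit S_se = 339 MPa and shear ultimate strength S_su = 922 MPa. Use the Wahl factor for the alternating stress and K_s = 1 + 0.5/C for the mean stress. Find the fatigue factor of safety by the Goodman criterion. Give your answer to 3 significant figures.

C = D/d = 92.0/11.2 = 8.2143; K_W = (4C−1)/(4C−4)+0.615/C = 1.1788; K_s = 1+0.5/C = 1.0609
F_a = (F_max−F_min)/2 = 733.5 N; F_m = (F_max+F_min)/2 = 986.5 N
τ_a = K_W·8F_aD/(πd³) = 1.1788 × 122.31 = 144.19 MPa
τ_m = K_s·8F_mD/(πd³) = 1.0609 × 164.5 = 174.52 MPa
Goodman: 1/n_f = τ_a/S_se + τ_m/S_su = 144.19/339 + 174.52/922 = 0.42533 + 0.18928 = 0.61461
n_f = 1/0.61461 = 1.627

1.63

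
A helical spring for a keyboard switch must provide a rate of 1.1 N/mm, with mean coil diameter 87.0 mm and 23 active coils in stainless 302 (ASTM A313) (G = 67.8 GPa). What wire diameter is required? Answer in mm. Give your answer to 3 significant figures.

6.66 mm

d = (8D³N_a·k / G)^(1/4) = (8·87.0³·23·1.1 / (67.8×10³))^0.25
  = (1965.8)^0.25 = 6.6586 mm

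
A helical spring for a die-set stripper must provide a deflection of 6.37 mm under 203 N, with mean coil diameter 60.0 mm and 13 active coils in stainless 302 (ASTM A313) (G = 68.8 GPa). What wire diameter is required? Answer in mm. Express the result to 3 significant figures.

Required rate k = F/δ = 203/6.37 = 31.868 N/mm
d = (8D³N_a·k / G)^(1/4) = (8·60.0³·13·31.868 / (68.8×10³))^0.25
  = (10405)^0.25 = 10.0998 mm

10.1 mm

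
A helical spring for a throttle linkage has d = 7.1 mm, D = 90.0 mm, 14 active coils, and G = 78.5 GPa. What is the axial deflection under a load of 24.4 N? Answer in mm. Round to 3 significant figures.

9.99 mm

k = Gd⁴/(8D³N_a) = (78.5×10³)(7.1⁴)/(8·90.0³·14) = 2.4432 N/mm
δ = F/k = 24.4 / 2.4432 = 9.9869 mm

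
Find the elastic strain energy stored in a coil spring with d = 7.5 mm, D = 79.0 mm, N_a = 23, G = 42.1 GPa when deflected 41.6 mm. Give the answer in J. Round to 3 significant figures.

k = Gd⁴/(8D³N_a) = (42.1×10³)(7.5⁴)/(8·79.0³·23) = 1.4683 N/mm
U = ½kδ² = 0.5 × 1.4683 × 41.6² = 1270.5 N·mm = 1.2705 J

1.27 J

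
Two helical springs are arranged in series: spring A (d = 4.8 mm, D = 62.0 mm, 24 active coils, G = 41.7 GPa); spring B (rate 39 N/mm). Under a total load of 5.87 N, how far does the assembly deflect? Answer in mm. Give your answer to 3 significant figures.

k_A = Gd⁴/(8D³N_a) = (41.7×10³)(4.8⁴)/(8·62.0³·24) = 0.48375 N/mm
Series: 1/k_eq = 1/0.48375 + 1/39 = 2.0928; k_eq = 0.47783 N/mm
δ = F/k_eq = 5.87/0.47783 = 12.285 mm

12.3 mm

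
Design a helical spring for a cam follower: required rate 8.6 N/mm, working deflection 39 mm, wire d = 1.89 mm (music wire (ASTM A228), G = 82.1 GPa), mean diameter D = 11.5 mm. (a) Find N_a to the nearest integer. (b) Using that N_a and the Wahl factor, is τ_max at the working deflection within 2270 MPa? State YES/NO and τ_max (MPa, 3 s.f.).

N_a = Gd⁴/(8D³k) = (82.1×10³)(1.89⁴)/(8·11.5³·8.6) = 10.01 → N_a = 10
Actual rate k = Gd⁴/(8D³·10) = 8.6101 N/mm
Working load F = kδ = 8.6101·39 = 335.79 N
C = 11.5/1.89 = 6.0847; K_W = (4C−1)/(4C−4)+0.615/C = 1.2486
τ_max = K_W·8FD/(πd³) = 1.2486·1456.5 = 1818.6 MPa
τ_max ≤ 2270 MPa → acceptable

(a) 10 coils; (b) YES, τ_max = 1820 MPa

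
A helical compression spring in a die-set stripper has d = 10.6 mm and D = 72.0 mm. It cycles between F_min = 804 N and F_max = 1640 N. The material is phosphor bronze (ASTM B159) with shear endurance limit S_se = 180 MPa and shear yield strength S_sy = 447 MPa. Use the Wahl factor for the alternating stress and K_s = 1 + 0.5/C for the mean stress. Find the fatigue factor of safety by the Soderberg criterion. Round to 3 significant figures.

1.13

C = D/d = 72.0/10.6 = 6.7925; K_W = (4C−1)/(4C−4)+0.615/C = 1.2200; K_s = 1+0.5/C = 1.0736
F_a = (F_max−F_min)/2 = 418 N; F_m = (F_max+F_min)/2 = 1222 N
τ_a = K_W·8F_aD/(πd³) = 1.2200 × 64.347 = 78.505 MPa
τ_m = K_s·8F_mD/(πd³) = 1.0736 × 188.12 = 201.96 MPa
Soderberg: 1/n_f = τ_a/S_se + τ_m/S_sy = 78.505/180 + 201.96/447 = 0.43614 + 0.45182 = 0.88796
n_f = 1/0.88796 = 1.126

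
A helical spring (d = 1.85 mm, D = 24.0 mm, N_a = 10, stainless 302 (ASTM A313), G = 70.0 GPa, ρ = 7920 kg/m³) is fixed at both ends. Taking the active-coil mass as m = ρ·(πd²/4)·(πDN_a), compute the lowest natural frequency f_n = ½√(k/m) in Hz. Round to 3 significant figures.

107 Hz

k = Gd⁴/(8D³N_a) = (70.0×10³)(1.85⁴)/(8·24.0³·10) = 0.74141 N/mm = 741.41 N/m
Wire length L = πDN_a = π·24.0·10 = 753.98 mm
m = ρ·(πd²/4)·L = 7920 × 2.688×10⁻⁶ m² × 0.75398 m = 0.016052 kg
f_n = ½√(k/m) = 0.5·√(741.41/0.016052) = 0.5·√(46189) = 107.46 Hz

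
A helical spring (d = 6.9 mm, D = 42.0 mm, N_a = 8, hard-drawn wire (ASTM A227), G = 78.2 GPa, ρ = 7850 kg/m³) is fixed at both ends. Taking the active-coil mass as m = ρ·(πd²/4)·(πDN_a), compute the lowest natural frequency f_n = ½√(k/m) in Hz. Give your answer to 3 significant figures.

k = Gd⁴/(8D³N_a) = (78.2×10³)(6.9⁴)/(8·42.0³·8) = 37.383 N/mm = 37383 N/m
Wire length L = πDN_a = π·42.0·8 = 1055.6 mm
m = ρ·(πd²/4)·L = 7850 × 37.393×10⁻⁶ m² × 1.0556 m = 0.30985 kg
f_n = ½√(k/m) = 0.5·√(37383/0.30985) = 0.5·√(1.2065e+05) = 173.67 Hz

174 Hz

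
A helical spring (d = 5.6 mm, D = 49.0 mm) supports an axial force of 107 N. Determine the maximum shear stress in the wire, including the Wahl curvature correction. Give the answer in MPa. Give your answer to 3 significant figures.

Spring index C = D/d = 49.0/5.6 = 8.7500
K_W = (4C−1)/(4C−4) + 0.615/C = 34.000/31.000 + 0.0703 = 1.1671
τ₀ = 8FD/(πd³) = 8·107·49.0/(π·5.6³) = 41944/551.71 = 76.025 MPa
τ_max = K·τ₀ = 1.1671 × 76.025 = 88.726 MPa

88.7 MPa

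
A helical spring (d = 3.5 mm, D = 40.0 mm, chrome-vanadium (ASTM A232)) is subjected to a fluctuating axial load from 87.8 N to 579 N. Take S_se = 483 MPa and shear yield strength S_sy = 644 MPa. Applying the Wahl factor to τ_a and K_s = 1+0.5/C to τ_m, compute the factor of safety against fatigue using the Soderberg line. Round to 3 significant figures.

0.378

C = D/d = 40.0/3.5 = 11.4286; K_W = (4C−1)/(4C−4)+0.615/C = 1.1257; K_s = 1+0.5/C = 1.0437
F_a = (F_max−F_min)/2 = 245.6 N; F_m = (F_max+F_min)/2 = 333.4 N
τ_a = K_W·8F_aD/(πd³) = 1.1257 × 583.48 = 656.84 MPa
τ_m = K_s·8F_mD/(πd³) = 1.0437 × 792.07 = 826.72 MPa
Soderberg: 1/n_f = τ_a/S_se + τ_m/S_sy = 656.84/483 + 826.72/644 = 1.35991 + 1.28373 = 2.6436
n_f = 1/2.6436 = 0.3783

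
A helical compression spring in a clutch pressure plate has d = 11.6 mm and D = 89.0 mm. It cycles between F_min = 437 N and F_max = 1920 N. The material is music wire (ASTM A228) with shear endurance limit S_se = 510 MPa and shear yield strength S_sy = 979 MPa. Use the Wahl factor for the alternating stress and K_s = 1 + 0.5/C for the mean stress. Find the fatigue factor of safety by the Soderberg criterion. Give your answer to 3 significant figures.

C = D/d = 89.0/11.6 = 7.6724; K_W = (4C−1)/(4C−4)+0.615/C = 1.1926; K_s = 1+0.5/C = 1.0652
F_a = (F_max−F_min)/2 = 741.5 N; F_m = (F_max+F_min)/2 = 1178.5 N
τ_a = K_W·8F_aD/(πd³) = 1.1926 × 107.66 = 128.39 MPa
τ_m = K_s·8F_mD/(πd³) = 1.0652 × 171.11 = 182.27 MPa
Soderberg: 1/n_f = τ_a/S_se + τ_m/S_sy = 128.39/510 + 182.27/979 = 0.25175 + 0.18618 = 0.43793
n_f = 1/0.43793 = 2.283

2.28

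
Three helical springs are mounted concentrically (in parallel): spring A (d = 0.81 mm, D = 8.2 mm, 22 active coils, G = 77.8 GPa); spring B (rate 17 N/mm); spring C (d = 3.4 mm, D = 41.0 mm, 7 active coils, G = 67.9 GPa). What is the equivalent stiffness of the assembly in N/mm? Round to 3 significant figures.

k_A = Gd⁴/(8D³N_a) = (77.8×10³)(0.81⁴)/(8·8.2³·22) = 0.34512 N/mm
k_C = Gd⁴/(8D³N_a) = (67.9×10³)(3.4⁴)/(8·41.0³·7) = 2.351 N/mm
Parallel: k_eq = 0.34512 + 17 + 2.351 = 19.696 N/mm

19.7 N/mm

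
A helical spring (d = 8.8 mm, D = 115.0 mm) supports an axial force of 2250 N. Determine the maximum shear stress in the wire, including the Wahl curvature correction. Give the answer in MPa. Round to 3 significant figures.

Spring index C = D/d = 115.0/8.8 = 13.0682
K_W = (4C−1)/(4C−4) + 0.615/C = 51.273/48.273 + 0.0471 = 1.1092
τ₀ = 8FD/(πd³) = 8·2250·115.0/(π·8.8³) = 2.07e+06/2140.9 = 966.88 MPa
τ_max = K·τ₀ = 1.1092 × 966.88 = 1072.5 MPa

1070 MPa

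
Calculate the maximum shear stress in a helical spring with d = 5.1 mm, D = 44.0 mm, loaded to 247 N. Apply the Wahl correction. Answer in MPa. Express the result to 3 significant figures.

244 MPa

Spring index C = D/d = 44.0/5.1 = 8.6275
K_W = (4C−1)/(4C−4) + 0.615/C = 33.510/30.510 + 0.0713 = 1.1696
τ₀ = 8FD/(πd³) = 8·247·44.0/(π·5.1³) = 86944/416.74 = 208.63 MPa
τ_max = K·τ₀ = 1.1696 × 208.63 = 244.02 MPa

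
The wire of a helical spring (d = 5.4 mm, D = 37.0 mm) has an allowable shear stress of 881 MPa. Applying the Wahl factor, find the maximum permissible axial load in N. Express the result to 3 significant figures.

1210 N

C = D/d = 37.0/5.4 = 6.8519
K_W = (4C−1)/(4C−4) + 0.615/C = 26.407/23.407 + 0.0898 = 1.2179
τ_max = K·8FD/(πd³) → F_max = τ_allow·πd³/(8DK)
F_max = 881·π·5.4³/(8·37.0·1.2179) = 4.3582e+05/360.5 = 1208.9 N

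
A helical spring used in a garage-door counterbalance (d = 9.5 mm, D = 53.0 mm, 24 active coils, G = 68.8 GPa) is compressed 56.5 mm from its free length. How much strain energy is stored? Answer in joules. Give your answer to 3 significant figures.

k = Gd⁴/(8D³N_a) = (68.8×10³)(9.5⁴)/(8·53.0³·24) = 19.604 N/mm
U = ½kδ² = 0.5 × 19.604 × 56.5² = 31291 N·mm = 31.291 J

31.3 J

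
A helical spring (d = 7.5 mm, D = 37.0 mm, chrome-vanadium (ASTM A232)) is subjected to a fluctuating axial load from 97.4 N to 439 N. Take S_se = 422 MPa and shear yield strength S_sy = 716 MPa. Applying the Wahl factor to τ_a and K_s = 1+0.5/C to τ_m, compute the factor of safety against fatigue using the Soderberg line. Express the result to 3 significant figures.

C = D/d = 37.0/7.5 = 4.9333; K_W = (4C−1)/(4C−4)+0.615/C = 1.3153; K_s = 1+0.5/C = 1.1014
F_a = (F_max−F_min)/2 = 170.8 N; F_m = (F_max+F_min)/2 = 268.2 N
τ_a = K_W·8F_aD/(πd³) = 1.3153 × 38.146 = 50.175 MPa
τ_m = K_s·8F_mD/(πd³) = 1.1014 × 59.899 = 65.969 MPa
Soderberg: 1/n_f = τ_a/S_se + τ_m/S_sy = 50.175/422 + 65.969/716 = 0.11890 + 0.09214 = 0.21103
n_f = 1/0.21103 = 4.739

4.74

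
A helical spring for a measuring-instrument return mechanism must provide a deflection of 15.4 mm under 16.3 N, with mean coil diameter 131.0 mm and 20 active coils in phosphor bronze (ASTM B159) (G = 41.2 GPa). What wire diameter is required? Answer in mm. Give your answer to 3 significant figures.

Required rate k = F/δ = 16.3/15.4 = 1.0584 N/mm
d = (8D³N_a·k / G)^(1/4) = (8·131.0³·20·1.0584 / (41.2×10³))^0.25
  = (9240.7)^0.25 = 9.8045 mm

9.80 mm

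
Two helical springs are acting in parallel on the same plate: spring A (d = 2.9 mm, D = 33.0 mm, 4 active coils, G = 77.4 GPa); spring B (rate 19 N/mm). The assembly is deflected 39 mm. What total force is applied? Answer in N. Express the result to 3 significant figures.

927 N

k_A = Gd⁴/(8D³N_a) = (77.4×10³)(2.9⁴)/(8·33.0³·4) = 4.7604 N/mm
Parallel: k_eq = 4.7604 + 19 = 23.76 N/mm
F = k_eq·δ = 23.76·39 = 926.65 N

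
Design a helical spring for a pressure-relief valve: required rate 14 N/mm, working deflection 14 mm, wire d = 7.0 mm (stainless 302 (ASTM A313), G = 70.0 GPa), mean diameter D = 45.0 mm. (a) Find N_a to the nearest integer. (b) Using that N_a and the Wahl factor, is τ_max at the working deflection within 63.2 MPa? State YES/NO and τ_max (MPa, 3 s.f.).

(a) 16 coils; (b) NO, τ_max = 83.2 MPa

N_a = Gd⁴/(8D³k) = (70.0×10³)(7.0⁴)/(8·45.0³·14) = 16.47 → N_a = 16
Actual rate k = Gd⁴/(8D³·16) = 14.409 N/mm
Working load F = kδ = 14.409·14 = 201.73 N
C = 45.0/7.0 = 6.4286; K_W = (4C−1)/(4C−4)+0.615/C = 1.2338
τ_max = K_W·8FD/(πd³) = 1.2338·67.395 = 83.154 MPa
τ_max > 63.2 MPa → exceeds allowable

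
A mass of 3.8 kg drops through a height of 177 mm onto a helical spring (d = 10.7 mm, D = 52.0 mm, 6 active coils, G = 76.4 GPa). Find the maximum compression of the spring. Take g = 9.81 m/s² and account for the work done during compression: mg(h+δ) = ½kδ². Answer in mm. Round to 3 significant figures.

k = Gd⁴/(8D³N_a) = (76.4×10³)(10.7⁴)/(8·52.0³·6) = 148.38 N/mm
W = mg = 3.8 × 9.81 = 37.278 N
½kδ² − Wδ − Wh = 0 → δ = (W + √(W² + 2kWh))/k
δ = (37.278 + √(1389.6 + 1.95809e+06))/148.38 = (37.278 + 1399.8)/148.38 = 9.6852 mm

9.69 mm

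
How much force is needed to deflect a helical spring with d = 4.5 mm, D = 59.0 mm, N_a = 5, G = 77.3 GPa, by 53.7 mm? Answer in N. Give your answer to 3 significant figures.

207 N

k = Gd⁴/(8D³N_a) = (77.3×10³)(4.5⁴)/(8·59.0³·5) = 3.8585 N/mm
F = k·δ = 3.8585 × 53.7 = 207.2 N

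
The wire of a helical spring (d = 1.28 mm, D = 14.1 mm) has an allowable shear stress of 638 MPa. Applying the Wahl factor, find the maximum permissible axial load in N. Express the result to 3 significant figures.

33.0 N

C = D/d = 14.1/1.28 = 11.0156
K_W = (4C−1)/(4C−4) + 0.615/C = 43.062/40.062 + 0.0558 = 1.1307
τ_max = K·8FD/(πd³) → F_max = τ_allow·πd³/(8DK)
F_max = 638·π·1.28³/(8·14.1·1.1307) = 4203.4/127.54 = 32.956 N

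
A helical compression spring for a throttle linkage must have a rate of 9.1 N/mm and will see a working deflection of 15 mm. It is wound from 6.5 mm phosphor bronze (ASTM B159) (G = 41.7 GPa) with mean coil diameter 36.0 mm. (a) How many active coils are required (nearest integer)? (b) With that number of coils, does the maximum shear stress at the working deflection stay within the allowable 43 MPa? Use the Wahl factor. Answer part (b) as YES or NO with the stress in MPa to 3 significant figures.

N_a = Gd⁴/(8D³k) = (41.7×10³)(6.5⁴)/(8·36.0³·9.1) = 21.92 → N_a = 22
Actual rate k = Gd⁴/(8D³·22) = 9.065 N/mm
Working load F = kδ = 9.065·15 = 135.98 N
C = 36.0/6.5 = 5.5385; K_W = (4C−1)/(4C−4)+0.615/C = 1.2763
τ_max = K_W·8FD/(πd³) = 1.2763·45.39 = 57.931 MPa
τ_max > 43 MPa → exceeds allowable

(a) 22 coils; (b) NO, τ_max = 57.9 MPa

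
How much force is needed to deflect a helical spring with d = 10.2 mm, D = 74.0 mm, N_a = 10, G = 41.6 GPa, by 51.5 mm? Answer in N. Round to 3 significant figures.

715 N

k = Gd⁴/(8D³N_a) = (41.6×10³)(10.2⁴)/(8·74.0³·10) = 13.89 N/mm
F = k·δ = 13.89 × 51.5 = 715.35 N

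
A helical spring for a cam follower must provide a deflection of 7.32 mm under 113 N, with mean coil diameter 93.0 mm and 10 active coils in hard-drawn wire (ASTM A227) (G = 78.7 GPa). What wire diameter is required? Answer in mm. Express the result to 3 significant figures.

Required rate k = F/δ = 113/7.32 = 15.437 N/mm
d = (8D³N_a·k / G)^(1/4) = (8·93.0³·10·15.437 / (78.7×10³))^0.25
  = (12622)^0.25 = 10.5994 mm

10.6 mm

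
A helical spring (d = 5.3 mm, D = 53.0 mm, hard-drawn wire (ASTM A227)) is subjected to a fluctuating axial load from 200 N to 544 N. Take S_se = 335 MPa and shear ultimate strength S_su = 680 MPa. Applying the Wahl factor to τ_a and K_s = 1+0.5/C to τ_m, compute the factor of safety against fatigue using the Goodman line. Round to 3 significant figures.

C = D/d = 53.0/5.3 = 10.0000; K_W = (4C−1)/(4C−4)+0.615/C = 1.1448; K_s = 1+0.5/C = 1.0500
F_a = (F_max−F_min)/2 = 172 N; F_m = (F_max+F_min)/2 = 372 N
τ_a = K_W·8F_aD/(πd³) = 1.1448 × 155.93 = 178.51 MPa
τ_m = K_s·8F_mD/(πd³) = 1.0500 × 337.23 = 354.1 MPa
Goodman: 1/n_f = τ_a/S_se + τ_m/S_su = 178.51/335 + 354.1/680 = 0.53286 + 0.52073 = 1.0536
n_f = 1/1.0536 = 0.9491

0.949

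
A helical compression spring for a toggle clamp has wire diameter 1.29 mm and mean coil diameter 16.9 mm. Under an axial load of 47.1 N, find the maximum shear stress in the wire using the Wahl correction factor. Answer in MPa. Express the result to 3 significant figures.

1050 MPa

Spring index C = D/d = 16.9/1.29 = 13.1008
K_W = (4C−1)/(4C−4) + 0.615/C = 51.403/48.403 + 0.0469 = 1.1089
τ₀ = 8FD/(πd³) = 8·47.1·16.9/(π·1.29³) = 6367.92/6.744 = 944.23 MPa
τ_max = K·τ₀ = 1.1089 × 944.23 = 1047.1 MPa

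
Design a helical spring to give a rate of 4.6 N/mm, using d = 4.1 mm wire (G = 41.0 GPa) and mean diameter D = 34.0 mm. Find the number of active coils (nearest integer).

N_a = Gd⁴/(8D³k) = (41.0×10³ × 4.1⁴)/(8 × 34.0³ × 4.6)
    = 1.15856e+07 / 1.44639e+06 = 8.01 → 8 coils

8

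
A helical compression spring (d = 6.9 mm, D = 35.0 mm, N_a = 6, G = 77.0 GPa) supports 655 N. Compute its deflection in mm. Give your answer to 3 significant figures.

7.72 mm

k = Gd⁴/(8D³N_a) = (77.0×10³)(6.9⁴)/(8·35.0³·6) = 84.809 N/mm
δ = F/k = 655 / 84.809 = 7.7232 mm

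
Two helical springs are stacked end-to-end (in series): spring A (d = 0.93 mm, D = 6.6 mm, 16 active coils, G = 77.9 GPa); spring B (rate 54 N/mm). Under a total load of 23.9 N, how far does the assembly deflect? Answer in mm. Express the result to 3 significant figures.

15.5 mm

k_A = Gd⁴/(8D³N_a) = (77.9×10³)(0.93⁴)/(8·6.6³·16) = 1.5835 N/mm
Series: 1/k_eq = 1/1.5835 + 1/54 = 0.65002; k_eq = 1.5384 N/mm
δ = F/k_eq = 23.9/1.5384 = 15.535 mm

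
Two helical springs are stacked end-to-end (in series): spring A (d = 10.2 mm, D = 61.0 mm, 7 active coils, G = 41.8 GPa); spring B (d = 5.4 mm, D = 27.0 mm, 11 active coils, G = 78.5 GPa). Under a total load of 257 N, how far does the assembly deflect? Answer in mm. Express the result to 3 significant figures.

k_A = Gd⁴/(8D³N_a) = (41.8×10³)(10.2⁴)/(8·61.0³·7) = 35.596 N/mm
k_B = Gd⁴/(8D³N_a) = (78.5×10³)(5.4⁴)/(8·27.0³·11) = 38.536 N/mm
Series: 1/k_eq = 1/35.596 + 1/38.536 = 0.054043; k_eq = 18.504 N/mm
δ = F/k_eq = 257/18.504 = 13.889 mm

13.9 mm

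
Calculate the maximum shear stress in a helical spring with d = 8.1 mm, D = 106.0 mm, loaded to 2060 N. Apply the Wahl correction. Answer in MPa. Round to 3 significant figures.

Spring index C = D/d = 106.0/8.1 = 13.0864
K_W = (4C−1)/(4C−4) + 0.615/C = 51.346/48.346 + 0.0470 = 1.1090
τ₀ = 8FD/(πd³) = 8·2060·106.0/(π·8.1³) = 1.74688e+06/1669.6 = 1046.3 MPa
τ_max = K·τ₀ = 1.1090 × 1046.3 = 1160.4 MPa

1160 MPa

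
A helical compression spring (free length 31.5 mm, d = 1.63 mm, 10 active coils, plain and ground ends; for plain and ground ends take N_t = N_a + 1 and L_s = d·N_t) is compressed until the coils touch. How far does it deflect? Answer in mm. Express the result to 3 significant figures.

N_t = 11; L_s = 1.63·11 = 17.93 mm
δ_solid = L₀ − L_s = 31.5 − 17.93 = 13.57 mm

13.6 mm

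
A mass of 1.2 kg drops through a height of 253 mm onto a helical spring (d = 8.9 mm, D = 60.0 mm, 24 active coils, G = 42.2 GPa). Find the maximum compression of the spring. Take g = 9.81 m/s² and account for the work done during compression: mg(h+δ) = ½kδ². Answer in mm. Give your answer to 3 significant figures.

k = Gd⁴/(8D³N_a) = (42.2×10³)(8.9⁴)/(8·60.0³·24) = 6.3844 N/mm
W = mg = 1.2 × 9.81 = 11.772 N
½kδ² − Wδ − Wh = 0 → δ = (W + √(W² + 2kWh))/k
δ = (11.772 + √(138.58 + 38029.3))/6.3844 = (11.772 + 195.37)/6.3844 = 32.445 mm

32.4 mm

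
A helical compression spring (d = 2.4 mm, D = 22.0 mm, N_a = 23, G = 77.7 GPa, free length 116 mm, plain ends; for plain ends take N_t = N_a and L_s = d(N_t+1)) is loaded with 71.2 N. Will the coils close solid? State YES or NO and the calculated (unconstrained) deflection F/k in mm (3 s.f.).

k = Gd⁴/(8D³N_a) = (77.7×10³)(2.4⁴)/(8·22.0³·23) = 1.3158 N/mm
N_t = 23; L_s = 2.4·24 = 57.6 mm; δ_solid = L₀ − L_s = 116 − 57.6 = 58.4 mm
δ = F/k = 71.2/1.3158 = 54.113 mm
δ < δ_solid → spring does not go solid

NO, δ = 54.1 mm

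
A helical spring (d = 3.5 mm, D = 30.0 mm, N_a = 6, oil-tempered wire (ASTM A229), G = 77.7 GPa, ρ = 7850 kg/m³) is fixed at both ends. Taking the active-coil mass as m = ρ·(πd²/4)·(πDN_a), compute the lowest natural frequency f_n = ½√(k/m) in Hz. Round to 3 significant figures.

k = Gd⁴/(8D³N_a) = (77.7×10³)(3.5⁴)/(8·30.0³·6) = 8.9968 N/mm = 8996.8 N/m
Wire length L = πDN_a = π·30.0·6 = 565.49 mm
m = ρ·(πd²/4)·L = 7850 × 9.6211×10⁻⁶ m² × 0.56549 m = 0.042709 kg
f_n = ½√(k/m) = 0.5·√(8996.8/0.042709) = 0.5·√(2.1065e+05) = 229.49 Hz

229 Hz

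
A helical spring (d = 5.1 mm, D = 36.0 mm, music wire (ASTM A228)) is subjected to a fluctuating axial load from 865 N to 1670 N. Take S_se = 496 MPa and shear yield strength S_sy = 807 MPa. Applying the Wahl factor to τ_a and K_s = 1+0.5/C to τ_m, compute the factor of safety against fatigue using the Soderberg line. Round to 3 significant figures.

0.543

C = D/d = 36.0/5.1 = 7.0588; K_W = (4C−1)/(4C−4)+0.615/C = 1.2109; K_s = 1+0.5/C = 1.0708
F_a = (F_max−F_min)/2 = 402.5 N; F_m = (F_max+F_min)/2 = 1267.5 N
τ_a = K_W·8F_aD/(πd³) = 1.2109 × 278.16 = 336.83 MPa
τ_m = K_s·8F_mD/(πd³) = 1.0708 × 875.95 = 938 MPa
Soderberg: 1/n_f = τ_a/S_se + τ_m/S_sy = 336.83/496 + 938/807 = 0.67909 + 1.16233 = 1.8414
n_f = 1/1.8414 = 0.5431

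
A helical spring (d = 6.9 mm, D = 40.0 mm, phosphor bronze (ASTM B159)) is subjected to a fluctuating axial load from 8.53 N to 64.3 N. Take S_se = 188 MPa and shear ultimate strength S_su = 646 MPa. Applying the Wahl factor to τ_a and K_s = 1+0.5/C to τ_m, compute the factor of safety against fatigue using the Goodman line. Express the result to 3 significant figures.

13.0

C = D/d = 40.0/6.9 = 5.7971; K_W = (4C−1)/(4C−4)+0.615/C = 1.2624; K_s = 1+0.5/C = 1.0862
F_a = (F_max−F_min)/2 = 27.885 N; F_m = (F_max+F_min)/2 = 36.415 N
τ_a = K_W·8F_aD/(πd³) = 1.2624 × 8.6462 = 10.915 MPa
τ_m = K_s·8F_mD/(πd³) = 1.0862 × 11.291 = 12.265 MPa
Goodman: 1/n_f = τ_a/S_se + τ_m/S_su = 10.915/188 + 12.265/646 = 0.05806 + 0.01899 = 0.077045
n_f = 1/0.077045 = 12.98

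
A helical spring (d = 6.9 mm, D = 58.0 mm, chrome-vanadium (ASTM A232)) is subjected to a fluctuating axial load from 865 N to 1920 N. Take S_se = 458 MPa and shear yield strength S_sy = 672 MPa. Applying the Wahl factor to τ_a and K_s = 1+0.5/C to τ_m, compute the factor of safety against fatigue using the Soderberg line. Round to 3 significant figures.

C = D/d = 58.0/6.9 = 8.4058; K_W = (4C−1)/(4C−4)+0.615/C = 1.1744; K_s = 1+0.5/C = 1.0595
F_a = (F_max−F_min)/2 = 527.5 N; F_m = (F_max+F_min)/2 = 1392.5 N
τ_a = K_W·8F_aD/(πd³) = 1.1744 × 237.16 = 278.53 MPa
τ_m = K_s·8F_mD/(πd³) = 1.0595 × 626.06 = 663.3 MPa
Soderberg: 1/n_f = τ_a/S_se + τ_m/S_sy = 278.53/458 + 663.3/672 = 0.60814 + 0.98705 = 1.5952
n_f = 1/1.5952 = 0.6269

0.627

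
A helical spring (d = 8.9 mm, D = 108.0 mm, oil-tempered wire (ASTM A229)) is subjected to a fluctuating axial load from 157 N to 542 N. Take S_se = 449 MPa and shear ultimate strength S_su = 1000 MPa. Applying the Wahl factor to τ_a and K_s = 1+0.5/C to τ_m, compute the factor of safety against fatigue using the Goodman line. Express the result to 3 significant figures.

3.04

C = D/d = 108.0/8.9 = 12.1348; K_W = (4C−1)/(4C−4)+0.615/C = 1.1180; K_s = 1+0.5/C = 1.0412
F_a = (F_max−F_min)/2 = 192.5 N; F_m = (F_max+F_min)/2 = 349.5 N
τ_a = K_W·8F_aD/(πd³) = 1.1180 × 75.097 = 83.962 MPa
τ_m = K_s·8F_mD/(πd³) = 1.0412 × 136.35 = 141.96 MPa
Goodman: 1/n_f = τ_a/S_se + τ_m/S_su = 83.962/449 + 141.96/1000 = 0.18700 + 0.14196 = 0.32896
n_f = 1/0.32896 = 3.04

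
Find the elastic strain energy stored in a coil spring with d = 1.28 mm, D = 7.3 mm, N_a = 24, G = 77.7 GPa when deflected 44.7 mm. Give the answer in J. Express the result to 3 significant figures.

k = Gd⁴/(8D³N_a) = (77.7×10³)(1.28⁴)/(8·7.3³·24) = 2.7925 N/mm
U = ½kδ² = 0.5 × 2.7925 × 44.7² = 2789.8 N·mm = 2.7898 J

2.79 J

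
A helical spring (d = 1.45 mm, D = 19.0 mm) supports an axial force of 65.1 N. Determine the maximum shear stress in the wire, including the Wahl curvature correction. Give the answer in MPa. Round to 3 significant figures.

1150 MPa

Spring index C = D/d = 19.0/1.45 = 13.1034
K_W = (4C−1)/(4C−4) + 0.615/C = 51.414/48.414 + 0.0469 = 1.1089
τ₀ = 8FD/(πd³) = 8·65.1·19.0/(π·1.45³) = 9895.2/9.5775 = 1033.2 MPa
τ_max = K·τ₀ = 1.1089 × 1033.2 = 1145.7 MPa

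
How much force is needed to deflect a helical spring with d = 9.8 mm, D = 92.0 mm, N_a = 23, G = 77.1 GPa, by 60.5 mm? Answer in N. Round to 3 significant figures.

k = Gd⁴/(8D³N_a) = (77.1×10³)(9.8⁴)/(8·92.0³·23) = 4.9634 N/mm
F = k·δ = 4.9634 × 60.5 = 300.28 N

300 N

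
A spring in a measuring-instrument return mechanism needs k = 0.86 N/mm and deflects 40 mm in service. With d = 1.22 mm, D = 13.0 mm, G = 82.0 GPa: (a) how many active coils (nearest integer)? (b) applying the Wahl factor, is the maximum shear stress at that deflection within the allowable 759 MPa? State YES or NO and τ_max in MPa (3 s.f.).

(a) 12 coils; (b) YES, τ_max = 713 MPa

N_a = Gd⁴/(8D³k) = (82.0×10³)(1.22⁴)/(8·13.0³·0.86) = 12.02 → N_a = 12
Actual rate k = Gd⁴/(8D³·12) = 0.86129 N/mm
Working load F = kδ = 0.86129·40 = 34.452 N
C = 13.0/1.22 = 10.6557; K_W = (4C−1)/(4C−4)+0.615/C = 1.1354
τ_max = K_W·8FD/(πd³) = 1.1354·628.08 = 713.12 MPa
τ_max ≤ 759 MPa → acceptable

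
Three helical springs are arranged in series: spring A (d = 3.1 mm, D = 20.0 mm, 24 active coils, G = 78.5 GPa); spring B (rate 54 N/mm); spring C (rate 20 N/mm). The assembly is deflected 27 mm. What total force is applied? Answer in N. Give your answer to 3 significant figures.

k_A = Gd⁴/(8D³N_a) = (78.5×10³)(3.1⁴)/(8·20.0³·24) = 4.7198 N/mm
Series: 1/k_eq = 1/4.7198 + 1/54 + 1/20 = 0.28039; k_eq = 3.5664 N/mm
F = k_eq·δ = 3.5664·27 = 96.294 N

96.3 N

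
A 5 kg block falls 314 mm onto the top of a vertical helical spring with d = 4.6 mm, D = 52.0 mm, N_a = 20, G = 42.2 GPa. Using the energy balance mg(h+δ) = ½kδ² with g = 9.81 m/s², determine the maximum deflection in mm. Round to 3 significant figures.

259 mm

k = Gd⁴/(8D³N_a) = (42.2×10³)(4.6⁴)/(8·52.0³·20) = 0.83987 N/mm
W = mg = 5 × 9.81 = 49.05 N
½kδ² − Wδ − Wh = 0 → δ = (W + √(W² + 2kWh))/k
δ = (49.05 + √(2405.9 + 25871))/0.83987 = (49.05 + 168.16)/0.83987 = 258.62 mm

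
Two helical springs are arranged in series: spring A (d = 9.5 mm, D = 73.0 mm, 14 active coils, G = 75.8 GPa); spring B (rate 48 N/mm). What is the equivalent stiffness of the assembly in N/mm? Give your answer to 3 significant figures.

k_A = Gd⁴/(8D³N_a) = (75.8×10³)(9.5⁴)/(8·73.0³·14) = 14.17 N/mm
Series: 1/k_eq = 1/14.17 + 1/48 = 0.091404; k_eq = 10.94 N/mm

10.9 N/mm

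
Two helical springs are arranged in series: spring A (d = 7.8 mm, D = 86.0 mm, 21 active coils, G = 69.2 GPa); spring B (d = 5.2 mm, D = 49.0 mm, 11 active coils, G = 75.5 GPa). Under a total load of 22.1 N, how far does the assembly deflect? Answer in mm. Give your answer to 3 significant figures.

k_A = Gd⁴/(8D³N_a) = (69.2×10³)(7.8⁴)/(8·86.0³·21) = 2.3971 N/mm
k_B = Gd⁴/(8D³N_a) = (75.5×10³)(5.2⁴)/(8·49.0³·11) = 5.332 N/mm
Series: 1/k_eq = 1/2.3971 + 1/5.332 = 0.60472; k_eq = 1.6536 N/mm
δ = F/k_eq = 22.1/1.6536 = 13.364 mm

13.4 mm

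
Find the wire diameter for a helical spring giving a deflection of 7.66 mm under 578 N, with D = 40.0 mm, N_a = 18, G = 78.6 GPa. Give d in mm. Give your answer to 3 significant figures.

Required rate k = F/δ = 578/7.66 = 75.457 N/mm
d = (8D³N_a·k / G)^(1/4) = (8·40.0³·18·75.457 / (78.6×10³))^0.25
  = (8847.5)^0.25 = 9.6985 mm

9.70 mm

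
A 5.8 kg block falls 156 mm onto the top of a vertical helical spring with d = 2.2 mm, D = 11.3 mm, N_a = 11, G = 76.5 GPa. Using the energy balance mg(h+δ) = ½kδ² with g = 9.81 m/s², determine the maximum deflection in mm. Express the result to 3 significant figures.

k = Gd⁴/(8D³N_a) = (76.5×10³)(2.2⁴)/(8·11.3³·11) = 14.113 N/mm
W = mg = 5.8 × 9.81 = 56.898 N
½kδ² − Wδ − Wh = 0 → δ = (W + √(W² + 2kWh))/k
δ = (56.898 + √(3237.4 + 250545))/14.113 = (56.898 + 503.77)/14.113 = 39.726 mm

39.7 mm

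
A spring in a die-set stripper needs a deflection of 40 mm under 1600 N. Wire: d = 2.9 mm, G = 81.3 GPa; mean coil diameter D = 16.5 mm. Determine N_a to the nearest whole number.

4

Required rate k = F/δ = 1600/40 = 40 N/mm
N_a = Gd⁴/(8D³k) = (81.3×10³ × 2.9⁴)/(8 × 16.5³ × 40)
    = 5.75019e+06 / 1.43748e+06 = 4 → 4 coils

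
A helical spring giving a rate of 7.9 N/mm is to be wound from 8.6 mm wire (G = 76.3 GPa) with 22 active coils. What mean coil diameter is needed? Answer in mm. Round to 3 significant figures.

67.0 mm

D = (Gd⁴/(8N_a·k))^(1/3) = (76.3×10³·8.6⁴/(8·22·7.9))^(1/3)
  = (300178)^(1/3) = 66.9565 mm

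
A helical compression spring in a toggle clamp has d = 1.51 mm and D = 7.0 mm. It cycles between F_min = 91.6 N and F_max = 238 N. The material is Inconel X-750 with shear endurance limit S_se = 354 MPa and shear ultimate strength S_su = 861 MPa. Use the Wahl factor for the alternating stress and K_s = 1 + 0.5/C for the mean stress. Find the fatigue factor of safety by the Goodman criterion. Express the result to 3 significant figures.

0.395

C = D/d = 7.0/1.51 = 4.6358; K_W = (4C−1)/(4C−4)+0.615/C = 1.3389; K_s = 1+0.5/C = 1.1079
F_a = (F_max−F_min)/2 = 73.2 N; F_m = (F_max+F_min)/2 = 164.8 N
τ_a = K_W·8F_aD/(πd³) = 1.3389 × 378.98 = 507.44 MPa
τ_m = K_s·8F_mD/(πd³) = 1.1079 × 853.23 = 945.25 MPa
Goodman: 1/n_f = τ_a/S_se + τ_m/S_su = 507.44/354 + 945.25/861 = 1.43344 + 1.09786 = 2.5313
n_f = 1/2.5313 = 0.3951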